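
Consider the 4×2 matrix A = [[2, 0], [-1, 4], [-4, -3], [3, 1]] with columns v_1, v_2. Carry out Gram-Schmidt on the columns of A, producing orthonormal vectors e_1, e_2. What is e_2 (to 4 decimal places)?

e_2 = (-0.1565, 0.9317, -0.3272, -0.0213)

e_1 = v_1/‖v_1‖ = (2, -1, -4, 3)/5.4772 = (0.3651, -0.1826, -0.7303, 0.5477).
r_{12} = e_1·v_2 = 2.0083.
u_2 = v_2 − 2.0083·e_1 = (-0.7333, 4.3667, -1.5333, -0.1000).
‖u_2‖ = 4.6869, so e_2 = (-0.1565, 0.9317, -0.3272, -0.0213).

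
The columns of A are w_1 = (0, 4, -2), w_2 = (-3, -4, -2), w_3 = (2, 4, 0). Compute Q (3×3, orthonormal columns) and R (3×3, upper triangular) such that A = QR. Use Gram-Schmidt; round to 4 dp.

e_1 = w_1/‖w_1‖ = (0, 4, -2)/4.4721 = (0.0000, 0.8944, -0.4472).
r_{12} = e_1·w_2 = -2.6833.
u_2 = w_2 + 2.6833·e_1 = (-3.0000, -1.6000, -3.2000).
‖u_2‖ = 4.6690, so e_2 = (-0.6425, -0.3427, -0.6854).
r_{13} = e_1·w_3 = 3.5777; r_{23} = e_2·w_3 = -2.6558.
u_3 = w_3 − 3.5777·e_1 + 2.6558·e_2 = (0.2936, -0.1101, -0.2202).
‖u_3‖ = 0.3831, so e_3 = (0.7663, -0.2873, -0.5747).

Q = [[0.0000, -0.6425, 0.7663], [0.8944, -0.3427, -0.2873], [-0.4472, -0.6854, -0.5747]], R = [[4.4721, -2.6833, 3.5777], [0.0000, 4.6690, -2.6558], [0.0000, 0.0000, 0.3831]]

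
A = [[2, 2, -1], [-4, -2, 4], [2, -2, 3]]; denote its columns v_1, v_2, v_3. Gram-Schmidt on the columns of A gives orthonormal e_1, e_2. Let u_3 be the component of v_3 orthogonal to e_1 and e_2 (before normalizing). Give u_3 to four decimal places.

e_1 = v_1/‖v_1‖ = (2, -4, 2)/4.8990 = (0.4082, -0.8165, 0.4082).
r_{12} = e_1·v_2 = 1.6330.
u_2 = v_2 − 1.6330·e_1 = (1.3333, -0.6667, -2.6667).
‖u_2‖ = 3.0551, so e_2 = (0.4364, -0.2182, -0.8729).
r_{13} = e_1·v_3 = -2.4495; r_{23} = e_2·v_3 = -3.9279.
u_3 = v_3 + 2.4495·e_1 + 3.9279·e_2 = (1.7143, 1.1429, 0.5714).

u_3 = (1.7143, 1.1429, 0.5714)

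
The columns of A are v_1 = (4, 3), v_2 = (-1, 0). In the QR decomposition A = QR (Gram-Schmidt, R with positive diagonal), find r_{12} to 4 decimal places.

e_1 = v_1/‖v_1‖ = (4, 3)/5.0000 = (0.8000, 0.6000).
r_{12} = e_1·v_2 = -0.8000.

r_{12} = -0.8000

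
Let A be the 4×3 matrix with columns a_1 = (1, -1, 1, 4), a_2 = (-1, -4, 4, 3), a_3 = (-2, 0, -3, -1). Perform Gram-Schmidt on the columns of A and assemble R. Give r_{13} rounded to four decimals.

a_1 = (1, -1, 1, 4); ‖a_1‖ = 4.3589, so q_1 = (0.2294, -0.2294, 0.2294, 0.9177).
r_{13} = q_1·a_3 = -2.0647.

r_{13} = -2.0647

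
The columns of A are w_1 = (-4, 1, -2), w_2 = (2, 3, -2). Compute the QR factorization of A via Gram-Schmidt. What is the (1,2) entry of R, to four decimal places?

e_1 = w_1/‖w_1‖ = (-4, 1, -2)/4.5826 = (-0.8729, 0.2182, -0.4364).
r_{12} = e_1·w_2 = -0.2182.

r_{12} = -0.2182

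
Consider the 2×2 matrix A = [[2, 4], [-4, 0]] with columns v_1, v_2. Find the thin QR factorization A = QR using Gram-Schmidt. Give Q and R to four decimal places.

q_1 = v_1/‖v_1‖ = (2, -4)/4.4721 = (0.4472, -0.8944).
r_{12} = q_1·v_2 = 1.7889.
u_2 = v_2 − 1.7889·q_1 = (3.2000, 1.6000).
‖u_2‖ = 3.5777, so q_2 = (0.8944, 0.4472).

Q = [[0.4472, 0.8944], [-0.8944, 0.4472]], R = [[4.4721, 1.7889], [0.0000, 3.5777]]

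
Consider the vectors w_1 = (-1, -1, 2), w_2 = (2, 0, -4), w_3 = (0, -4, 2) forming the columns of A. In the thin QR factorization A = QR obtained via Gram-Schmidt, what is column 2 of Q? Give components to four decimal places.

w_1 = (-1, -1, 2); ‖w_1‖ = 2.4495, so e_1 = (-0.4082, -0.4082, 0.8165).
e_1·w_2 = (-0.4082)·2 + (-0.4082)·0 + 0.8165·(-4) = -4.0825.
u_2 = w_2 + 4.0825·e_1 = (0.3333, -1.6667, -0.6667).
‖u_2‖ = 1.8257, so e_2 = (0.1826, -0.9129, -0.3651).

e_2 = (0.1826, -0.9129, -0.3651)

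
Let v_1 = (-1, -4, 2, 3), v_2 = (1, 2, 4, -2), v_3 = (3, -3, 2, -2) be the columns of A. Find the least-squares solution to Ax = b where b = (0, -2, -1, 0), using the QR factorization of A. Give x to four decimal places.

x = (0.0367, -0.4130, 0.2869)

v_1 = (-1, -4, 2, 3); ‖v_1‖ = 5.4772, so q_1 = (-0.1826, -0.7303, 0.3651, 0.5477).
q_1·v_2 = (-0.1826)·1 + (-0.7303)·2 + 0.3651·4 + 0.5477·(-2) = -1.2780.
u_2 = v_2 + 1.2780·q_1 = (0.7667, 1.0667, 4.4667, -1.3000).
‖u_2‖ = 4.8339, so q_2 = (0.1586, 0.2207, 0.9240, -0.2689).
q_1·v_3 = (-0.1826)·3 + (-0.7303)·(-3) + 0.3651·2 + 0.5477·(-2) = 1.2780; q_2·v_3 = 0.1586·3 + 0.2207·(-3) + 0.9240·2 + (-0.2689)·(-2) = 2.1997.
u_3 = v_3 − 1.2780·q_1 − 2.1997·q_2 = (2.8845, -2.5521, -0.4993, -2.1084).
‖u_3‖ = 4.4190, so q_3 = (0.6527, -0.5775, -0.1130, -0.4771).
Qᵀb = (1.0954, -1.3654, 1.2680).
Back-substitute: x_3 = 1.2680/4.4190 = 0.2869.
x_2 = (-1.3654 − 2.1997·0.2869)/4.8339 = -0.4130.
x_1 = (1.0954 + 1.2780·(-0.4130) − 1.2780·0.2869)/5.4772 = 0.0367.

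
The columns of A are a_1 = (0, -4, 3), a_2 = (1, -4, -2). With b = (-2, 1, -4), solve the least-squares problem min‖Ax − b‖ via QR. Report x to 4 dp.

x = (-0.8376, 0.4941)

a_1 = (0, -4, 3); ‖a_1‖ = 5.0000, so e_1 = (0.0000, -0.8000, 0.6000).
e_1·a_2 = 0.0000·1 + (-0.8000)·(-4) + 0.6000·(-2) = 2.0000.
u_2 = a_2 − 2.0000·e_1 = (1.0000, -2.4000, -3.2000).
‖u_2‖ = 4.1231, so e_2 = (0.2425, -0.5821, -0.7761).
Qᵀb = (-3.2000, 2.0373).
Back-substitute: x_2 = 2.0373/4.1231 = 0.4941.
x_1 = (-3.2000 − 2.0000·0.4941)/5.0000 = -0.8376.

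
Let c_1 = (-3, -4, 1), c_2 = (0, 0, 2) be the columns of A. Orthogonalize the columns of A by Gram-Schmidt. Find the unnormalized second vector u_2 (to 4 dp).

u_2 = (0.2308, 0.3077, 1.9231)

c_1 = (-3, -4, 1); ‖c_1‖ = 5.0990, so e_1 = (-0.5883, -0.7845, 0.1961).
e_1·c_2 = (-0.5883)·0 + (-0.7845)·0 + 0.1961·2 = 0.3922.
u_2 = c_2 − 0.3922·e_1 = (0.2308, 0.3077, 1.9231).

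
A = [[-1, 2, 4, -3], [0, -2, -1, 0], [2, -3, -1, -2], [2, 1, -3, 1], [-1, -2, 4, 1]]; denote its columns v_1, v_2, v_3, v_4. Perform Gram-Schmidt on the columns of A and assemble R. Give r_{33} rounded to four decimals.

v_1 = (-1, 0, 2, 2, -1); ‖v_1‖ = 3.1623, so q_1 = (-0.3162, 0.0000, 0.6325, 0.6325, -0.3162).
q_1·v_2 = (-0.3162)·2 + 0.0000·(-2) + 0.6325·(-3) + 0.6325·1 + (-0.3162)·(-2) = -1.2649.
u_2 = v_2 + 1.2649·q_1 = (1.6000, -2.0000, -2.2000, 1.8000, -2.4000).
‖u_2‖ = 4.5166, so q_2 = (0.3542, -0.4428, -0.4871, 0.3985, -0.5314).
q_1·v_3 = (-0.3162)·4 + 0.0000·(-1) + 0.6325·(-1) + 0.6325·(-3) + (-0.3162)·4 = -5.0596; q_2·v_3 = 0.3542·4 + (-0.4428)·(-1) + (-0.4871)·(-1) + 0.3985·(-3) + (-0.5314)·4 = -0.9742.
u_3 = v_3 + 5.0596·q_1 + 0.9742·q_2 = (2.7451, -1.4314, 1.7255, 0.5882, 1.8824).
r_{33} = ‖u_3‖ = 4.0560.

r_{33} = 4.0560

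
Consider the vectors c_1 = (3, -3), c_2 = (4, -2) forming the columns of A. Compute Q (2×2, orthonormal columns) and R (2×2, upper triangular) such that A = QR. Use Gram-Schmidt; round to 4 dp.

Q = [[0.7071, 0.7071], [-0.7071, 0.7071]], R = [[4.2426, 4.2426], [0.0000, 1.4142]]

c_1 = (3, -3); ‖c_1‖ = 4.2426, so q_1 = (0.7071, -0.7071).
q_1·c_2 = 0.7071·4 + (-0.7071)·(-2) = 4.2426.
u_2 = c_2 − 4.2426·q_1 = (1.0000, 1.0000).
‖u_2‖ = 1.4142, so q_2 = (0.7071, 0.7071).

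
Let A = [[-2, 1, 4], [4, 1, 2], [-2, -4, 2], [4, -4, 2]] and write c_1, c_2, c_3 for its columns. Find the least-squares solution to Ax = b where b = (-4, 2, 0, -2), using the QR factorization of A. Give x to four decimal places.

x = (0.2666, 0.0494, -0.5919)

c_1 = (-2, 4, -2, 4); ‖c_1‖ = 6.3246, so q_1 = (-0.3162, 0.6325, -0.3162, 0.6325).
q_1·c_2 = (-0.3162)·1 + 0.6325·1 + (-0.3162)·(-4) + 0.6325·(-4) = -0.9487.
u_2 = c_2 + 0.9487·q_1 = (0.7000, 1.6000, -4.3000, -3.4000).
‖u_2‖ = 5.7533, so q_2 = (0.1217, 0.2781, -0.7474, -0.5910).
q_1·c_3 = (-0.3162)·4 + 0.6325·2 + (-0.3162)·2 + 0.6325·2 = 0.6325; q_2·c_3 = 0.1217·4 + 0.2781·2 + (-0.7474)·2 + (-0.5910)·2 = -1.6339.
u_3 = c_3 − 0.6325·q_1 + 1.6339·q_2 = (4.3988, 2.0544, 0.9789, 0.6344).
‖u_3‖ = 4.9930, so q_3 = (0.8810, 0.4114, 0.1960, 0.1271).
Qᵀb = (1.2649, 1.2515, -2.9552).
Back-substitute: x_3 = -2.9552/4.9930 = -0.5919.
x_2 = (1.2515 + 1.6339·(-0.5919))/5.7533 = 0.0494.
x_1 = (1.2649 + 0.9487·0.0494 − 0.6325·(-0.5919))/6.3246 = 0.2666.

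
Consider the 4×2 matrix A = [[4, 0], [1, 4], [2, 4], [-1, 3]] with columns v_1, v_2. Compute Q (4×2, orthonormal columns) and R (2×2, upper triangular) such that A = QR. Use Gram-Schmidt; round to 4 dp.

v_1 = (4, 1, 2, -1); ‖v_1‖ = 4.6904, so e_1 = (0.8528, 0.2132, 0.4264, -0.2132).
e_1·v_2 = 0.8528·0 + 0.2132·4 + 0.4264·4 + (-0.2132)·3 = 1.9188.
u_2 = v_2 − 1.9188·e_1 = (-1.6364, 3.5909, 3.1818, 3.4091).
‖u_2‖ = 6.1089, so e_2 = (-0.2679, 0.5878, 0.5209, 0.5581).

Q = [[0.8528, -0.2679], [0.2132, 0.5878], [0.4264, 0.5209], [-0.2132, 0.5581]], R = [[4.6904, 1.9188], [0.0000, 6.1089]]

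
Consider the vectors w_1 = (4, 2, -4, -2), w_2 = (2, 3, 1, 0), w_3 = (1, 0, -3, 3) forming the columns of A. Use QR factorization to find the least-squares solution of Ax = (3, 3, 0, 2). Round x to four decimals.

x = (-0.0901, 1.1775, 0.5831)

w_1 = (4, 2, -4, -2); ‖w_1‖ = 6.3246, so q_1 = (0.6325, 0.3162, -0.6325, -0.3162).
q_1·w_2 = 0.6325·2 + 0.3162·3 + (-0.6325)·1 + (-0.3162)·0 = 1.5811.
u_2 = w_2 − 1.5811·q_1 = (1.0000, 2.5000, 2.0000, 0.5000).
‖u_2‖ = 3.3912, so q_2 = (0.2949, 0.7372, 0.5898, 0.1474).
q_1·w_3 = 0.6325·1 + 0.3162·0 + (-0.6325)·(-3) + (-0.3162)·3 = 1.5811; q_2·w_3 = 0.2949·1 + 0.7372·0 + 0.5898·(-3) + 0.1474·3 = -1.0321.
u_3 = w_3 − 1.5811·q_1 + 1.0321·q_2 = (0.3043, 0.2609, -1.3913, 3.6522).
‖u_3‖ = 3.9287, so q_3 = (0.0775, 0.0664, -0.3541, 0.9296).
Qᵀb = (2.2136, 3.3912, 2.2908).
Back-substitute: x_3 = 2.2908/3.9287 = 0.5831.
x_2 = (3.3912 + 1.0321·0.5831)/3.3912 = 1.1775.
x_1 = (2.2136 − 1.5811·1.1775 − 1.5811·0.5831)/6.3246 = -0.0901.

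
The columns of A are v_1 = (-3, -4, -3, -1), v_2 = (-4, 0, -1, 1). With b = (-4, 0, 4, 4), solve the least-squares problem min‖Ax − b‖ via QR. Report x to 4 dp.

v_1 = (-3, -4, -3, -1); ‖v_1‖ = 5.9161, so e_1 = (-0.5071, -0.6761, -0.5071, -0.1690).
e_1·v_2 = (-0.5071)·(-4) + (-0.6761)·0 + (-0.5071)·(-1) + (-0.1690)·1 = 2.3664.
u_2 = v_2 − 2.3664·e_1 = (-2.8000, 1.6000, 0.2000, 1.4000).
‖u_2‖ = 3.5214, so e_2 = (-0.7951, 0.4544, 0.0568, 0.3976).
Qᵀb = (-0.6761, 4.9981).
Back-substitute: x_2 = 4.9981/3.5214 = 1.4194.
x_1 = (-0.6761 − 2.3664·1.4194)/5.9161 = -0.6820.

x = (-0.6820, 1.4194)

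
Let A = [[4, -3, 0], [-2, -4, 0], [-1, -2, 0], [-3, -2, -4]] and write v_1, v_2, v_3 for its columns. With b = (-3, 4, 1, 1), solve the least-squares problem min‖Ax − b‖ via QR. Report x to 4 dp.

x = (-1.0364, -0.3818, 0.7182)

q_1 = v_1/‖v_1‖ = (4, -2, -1, -3)/5.4772 = (0.7303, -0.3651, -0.1826, -0.5477).
r_{12} = q_1·v_2 = 0.7303.
u_2 = v_2 − 0.7303·q_1 = (-3.5333, -3.7333, -1.8667, -1.6000).
‖u_2‖ = 5.6980, so q_2 = (-0.6201, -0.6552, -0.3276, -0.2808).
r_{13} = q_1·v_3 = 2.1909; r_{23} = q_2·v_3 = 1.1232.
u_3 = v_3 − 2.1909·q_1 − 1.1232·q_2 = (-0.9035, 1.5359, 0.7680, -2.4846).
‖u_3‖ = 3.1525, so q_3 = (-0.2866, 0.4872, 0.2436, -0.7881).
Qᵀb = (-4.3818, -1.3689, 2.2641).
Back-substitute: x_3 = 2.2641/3.1525 = 0.7182.
x_2 = (-1.3689 − 1.1232·0.7182)/5.6980 = -0.3818.
x_1 = (-4.3818 − 0.7303·(-0.3818) − 2.1909·0.7182)/5.4772 = -1.0364.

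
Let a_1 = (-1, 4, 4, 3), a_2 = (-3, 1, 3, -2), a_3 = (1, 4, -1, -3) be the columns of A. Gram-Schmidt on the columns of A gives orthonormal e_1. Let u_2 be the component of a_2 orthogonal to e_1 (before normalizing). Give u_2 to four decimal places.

e_1 = a_1/‖a_1‖ = (-1, 4, 4, 3)/6.4807 = (-0.1543, 0.6172, 0.6172, 0.4629).
r_{12} = e_1·a_2 = 2.0059.
u_2 = a_2 − 2.0059·e_1 = (-2.6905, -0.2381, 1.7619, -2.9286).

u_2 = (-2.6905, -0.2381, 1.7619, -2.9286)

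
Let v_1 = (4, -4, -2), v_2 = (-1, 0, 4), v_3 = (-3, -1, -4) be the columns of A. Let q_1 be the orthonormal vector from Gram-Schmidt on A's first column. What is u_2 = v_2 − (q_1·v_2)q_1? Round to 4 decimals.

v_1 = (4, -4, -2); ‖v_1‖ = 6.0000, so q_1 = (0.6667, -0.6667, -0.3333).
q_1·v_2 = 0.6667·(-1) + (-0.6667)·0 + (-0.3333)·4 = -2.0000.
u_2 = v_2 + 2.0000·q_1 = (0.3333, -1.3333, 3.3333).

u_2 = (0.3333, -1.3333, 3.3333)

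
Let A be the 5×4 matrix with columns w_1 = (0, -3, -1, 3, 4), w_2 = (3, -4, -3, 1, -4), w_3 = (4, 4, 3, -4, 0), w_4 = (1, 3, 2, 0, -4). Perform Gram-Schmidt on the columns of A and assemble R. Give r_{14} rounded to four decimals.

r_{14} = -4.5638

w_1 = (0, -3, -1, 3, 4); ‖w_1‖ = 5.9161, so e_1 = (0.0000, -0.5071, -0.1690, 0.5071, 0.6761).
r_{14} = e_1·w_4 = -4.5638.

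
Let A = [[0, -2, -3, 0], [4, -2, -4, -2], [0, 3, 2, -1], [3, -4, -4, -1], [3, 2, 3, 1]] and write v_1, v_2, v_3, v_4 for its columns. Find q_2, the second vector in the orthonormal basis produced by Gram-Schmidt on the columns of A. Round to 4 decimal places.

q_2 = (-0.3579, -0.0632, 0.5368, -0.4947, 0.5789)

q_1 = v_1/‖v_1‖ = (0, 4, 0, 3, 3)/5.8310 = (0.0000, 0.6860, 0.0000, 0.5145, 0.5145).
r_{12} = q_1·v_2 = -2.4010.
u_2 = v_2 + 2.4010·q_1 = (-2.0000, -0.3529, 3.0000, -2.7647, 3.2353).
‖u_2‖ = 5.5889, so q_2 = (-0.3579, -0.0632, 0.5368, -0.4947, 0.5789).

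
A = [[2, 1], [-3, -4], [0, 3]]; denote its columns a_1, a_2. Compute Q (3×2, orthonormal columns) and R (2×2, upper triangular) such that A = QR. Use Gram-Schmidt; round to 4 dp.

q_1 = a_1/‖a_1‖ = (2, -3, 0)/3.6056 = (0.5547, -0.8321, 0.0000).
r_{12} = q_1·a_2 = 3.8829.
u_2 = a_2 − 3.8829·q_1 = (-1.1538, -0.7692, 3.0000).
‖u_2‖ = 3.3050, so q_2 = (-0.3491, -0.2327, 0.9077).

Q = [[0.5547, -0.3491], [-0.8321, -0.2327], [0.0000, 0.9077]], R = [[3.6056, 3.8829], [0.0000, 3.3050]]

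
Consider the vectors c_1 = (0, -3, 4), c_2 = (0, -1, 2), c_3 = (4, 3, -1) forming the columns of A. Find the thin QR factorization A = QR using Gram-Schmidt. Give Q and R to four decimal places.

Q = [[0.0000, 0.0000, 1.0000], [-0.6000, 0.8000, 0.0000], [0.8000, 0.6000, 0.0000]], R = [[5.0000, 2.2000, -2.6000], [0.0000, 0.4000, 1.8000], [0.0000, 0.0000, 4.0000]]

c_1 = (0, -3, 4); ‖c_1‖ = 5.0000, so q_1 = (0.0000, -0.6000, 0.8000).
q_1·c_2 = 0.0000·0 + (-0.6000)·(-1) + 0.8000·2 = 2.2000.
u_2 = c_2 − 2.2000·q_1 = (0.0000, 0.3200, 0.2400).
‖u_2‖ = 0.4000, so q_2 = (0.0000, 0.8000, 0.6000).
q_1·c_3 = 0.0000·4 + (-0.6000)·3 + 0.8000·(-1) = -2.6000; q_2·c_3 = 0.0000·4 + 0.8000·3 + 0.6000·(-1) = 1.8000.
u_3 = c_3 + 2.6000·q_1 − 1.8000·q_2 = (4.0000, 0.0000, 0.0000).
‖u_3‖ = 4.0000, so q_3 = (1.0000, 0.0000, 0.0000).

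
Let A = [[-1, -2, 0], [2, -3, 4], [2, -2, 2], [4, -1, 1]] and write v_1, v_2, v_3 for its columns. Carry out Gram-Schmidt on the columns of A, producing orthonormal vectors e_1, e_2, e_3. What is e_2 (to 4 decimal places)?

e_1 = v_1/‖v_1‖ = (-1, 2, 2, 4)/5.0000 = (-0.2000, 0.4000, 0.4000, 0.8000).
r_{12} = e_1·v_2 = -2.4000.
u_2 = v_2 + 2.4000·e_1 = (-2.4800, -2.0400, -1.0400, 0.9200).
‖u_2‖ = 3.4986, so e_2 = (-0.7089, -0.5831, -0.2973, 0.2630).

e_2 = (-0.7089, -0.5831, -0.2973, 0.2630)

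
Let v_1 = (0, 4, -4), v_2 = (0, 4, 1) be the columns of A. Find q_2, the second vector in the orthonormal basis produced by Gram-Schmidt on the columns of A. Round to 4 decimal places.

q_2 = (0.0000, 0.7071, 0.7071)

v_1 = (0, 4, -4); ‖v_1‖ = 5.6569, so q_1 = (0.0000, 0.7071, -0.7071).
q_1·v_2 = 0.0000·0 + 0.7071·4 + (-0.7071)·1 = 2.1213.
u_2 = v_2 − 2.1213·q_1 = (0.0000, 2.5000, 2.5000).
‖u_2‖ = 3.5355, so q_2 = (0.0000, 0.7071, 0.7071).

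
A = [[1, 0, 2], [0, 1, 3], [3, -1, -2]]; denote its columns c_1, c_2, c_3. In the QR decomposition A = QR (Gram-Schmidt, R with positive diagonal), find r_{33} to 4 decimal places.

r_{33} = 1.5076

c_1 = (1, 0, 3); ‖c_1‖ = 3.1623, so q_1 = (0.3162, 0.0000, 0.9487).
q_1·c_2 = 0.3162·0 + 0.0000·1 + 0.9487·(-1) = -0.9487.
u_2 = c_2 + 0.9487·q_1 = (0.3000, 1.0000, -0.1000).
‖u_2‖ = 1.0488, so q_2 = (0.2860, 0.9535, -0.0953).
q_1·c_3 = 0.3162·2 + 0.0000·3 + 0.9487·(-2) = -1.2649; q_2·c_3 = 0.2860·2 + 0.9535·3 + (-0.0953)·(-2) = 3.6232.
u_3 = c_3 + 1.2649·q_1 − 3.6232·q_2 = (1.3636, -0.4545, -0.4545).
r_{33} = ‖u_3‖ = 1.5076.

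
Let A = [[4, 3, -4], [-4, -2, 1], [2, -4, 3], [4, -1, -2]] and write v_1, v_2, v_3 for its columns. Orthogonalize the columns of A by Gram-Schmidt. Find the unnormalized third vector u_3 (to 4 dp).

v_1 = (4, -4, 2, 4); ‖v_1‖ = 7.2111, so e_1 = (0.5547, -0.5547, 0.2774, 0.5547).
e_1·v_2 = 0.5547·3 + (-0.5547)·(-2) + 0.2774·(-4) + 0.5547·(-1) = 1.1094.
u_2 = v_2 − 1.1094·e_1 = (2.3846, -1.3846, -4.3077, -1.6154).
‖u_2‖ = 5.3637, so e_2 = (0.4446, -0.2581, -0.8031, -0.3012).
e_1·v_3 = 0.5547·(-4) + (-0.5547)·1 + 0.2774·3 + 0.5547·(-2) = -3.0509; e_2·v_3 = 0.4446·(-4) + (-0.2581)·1 + (-0.8031)·3 + (-0.3012)·(-2) = -3.8435.
u_3 = v_3 + 3.0509·e_1 + 3.8435·e_2 = (-0.5989, -1.6845, 0.7594, -1.4652).

u_3 = (-0.5989, -1.6845, 0.7594, -1.4652)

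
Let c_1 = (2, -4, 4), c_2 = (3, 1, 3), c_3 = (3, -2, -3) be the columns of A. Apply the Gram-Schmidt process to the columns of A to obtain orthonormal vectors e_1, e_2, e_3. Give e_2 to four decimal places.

e_2 = (0.6036, 0.6941, 0.3923)

c_1 = (2, -4, 4); ‖c_1‖ = 6.0000, so e_1 = (0.3333, -0.6667, 0.6667).
e_1·c_2 = 0.3333·3 + (-0.6667)·1 + 0.6667·3 = 2.3333.
u_2 = c_2 − 2.3333·e_1 = (2.2222, 2.5556, 1.4444).
‖u_2‖ = 3.6818, so e_2 = (0.6036, 0.6941, 0.3923).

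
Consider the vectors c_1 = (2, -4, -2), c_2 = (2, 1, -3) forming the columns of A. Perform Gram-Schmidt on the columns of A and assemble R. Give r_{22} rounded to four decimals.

q_1 = c_1/‖c_1‖ = (2, -4, -2)/4.8990 = (0.4082, -0.8165, -0.4082).
r_{12} = q_1·c_2 = 1.2247.
u_2 = c_2 − 1.2247·q_1 = (1.5000, 2.0000, -2.5000).
r_{22} = ‖u_2‖ = 3.5355.

r_{22} = 3.5355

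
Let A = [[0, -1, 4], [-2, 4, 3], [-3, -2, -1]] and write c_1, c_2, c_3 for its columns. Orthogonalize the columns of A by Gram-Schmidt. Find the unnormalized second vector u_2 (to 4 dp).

c_1 = (0, -2, -3); ‖c_1‖ = 3.6056, so q_1 = (0.0000, -0.5547, -0.8321).
q_1·c_2 = 0.0000·(-1) + (-0.5547)·4 + (-0.8321)·(-2) = -0.5547.
u_2 = c_2 + 0.5547·q_1 = (-1.0000, 3.6923, -2.4615).

u_2 = (-1.0000, 3.6923, -2.4615)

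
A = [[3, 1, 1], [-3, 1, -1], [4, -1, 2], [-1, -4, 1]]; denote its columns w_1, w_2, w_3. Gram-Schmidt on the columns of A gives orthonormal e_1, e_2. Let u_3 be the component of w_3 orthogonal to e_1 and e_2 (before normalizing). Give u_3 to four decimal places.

u_3 = (0.2015, 0.4301, 0.1985, 0.1083)

w_1 = (3, -3, 4, -1); ‖w_1‖ = 5.9161, so e_1 = (0.5071, -0.5071, 0.6761, -0.1690).
e_1·w_2 = 0.5071·1 + (-0.5071)·1 + 0.6761·(-1) + (-0.1690)·(-4) = 0.0000.
u_2 = w_2 + 0.0000·e_1 = (1.0000, 1.0000, -1.0000, -4.0000).
‖u_2‖ = 4.3589, so e_2 = (0.2294, 0.2294, -0.2294, -0.9177).
e_1·w_3 = 0.5071·1 + (-0.5071)·(-1) + 0.6761·2 + (-0.1690)·1 = 2.1974; e_2·w_3 = 0.2294·1 + 0.2294·(-1) + (-0.2294)·2 + (-0.9177)·1 = -1.3765.
u_3 = w_3 − 2.1974·e_1 + 1.3765·e_2 = (0.2015, 0.4301, 0.1985, 0.1083).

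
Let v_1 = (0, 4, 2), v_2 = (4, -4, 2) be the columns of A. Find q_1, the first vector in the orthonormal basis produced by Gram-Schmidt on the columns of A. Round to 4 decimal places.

v_1 = (0, 4, 2); ‖v_1‖ = 4.4721, so q_1 = (0.0000, 0.8944, 0.4472).

q_1 = (0.0000, 0.8944, 0.4472)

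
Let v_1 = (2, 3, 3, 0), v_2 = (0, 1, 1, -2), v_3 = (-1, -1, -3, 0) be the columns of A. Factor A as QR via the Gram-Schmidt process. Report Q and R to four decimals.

e_1 = v_1/‖v_1‖ = (2, 3, 3, 0)/4.6904 = (0.4264, 0.6396, 0.6396, 0.0000).
r_{12} = e_1·v_2 = 1.2792.
u_2 = v_2 − 1.2792·e_1 = (-0.5455, 0.1818, 0.1818, -2.0000).
‖u_2‖ = 2.0889, so e_2 = (-0.2611, 0.0870, 0.0870, -0.9574).
r_{13} = e_1·v_3 = -2.9848; r_{23} = e_2·v_3 = -0.0870.
u_3 = v_3 + 2.9848·e_1 + 0.0870·e_2 = (0.2500, 0.9167, -1.0833, -0.0833).
‖u_3‖ = 1.4434, so e_3 = (0.1732, 0.6351, -0.7506, -0.0577).

Q = [[0.4264, -0.2611, 0.1732], [0.6396, 0.0870, 0.6351], [0.6396, 0.0870, -0.7506], [0.0000, -0.9574, -0.0577]], R = [[4.6904, 1.2792, -2.9848], [0.0000, 2.0889, -0.0870], [0.0000, 0.0000, 1.4434]]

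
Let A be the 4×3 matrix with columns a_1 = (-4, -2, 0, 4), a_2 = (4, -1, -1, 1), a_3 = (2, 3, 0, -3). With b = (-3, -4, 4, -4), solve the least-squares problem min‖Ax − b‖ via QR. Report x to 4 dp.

x = (-4.3067, -2.5689, -5.1289)

a_1 = (-4, -2, 0, 4); ‖a_1‖ = 6.0000, so e_1 = (-0.6667, -0.3333, 0.0000, 0.6667).
e_1·a_2 = (-0.6667)·4 + (-0.3333)·(-1) + 0.0000·(-1) + 0.6667·1 = -1.6667.
u_2 = a_2 + 1.6667·e_1 = (2.8889, -1.5556, -1.0000, 2.1111).
‖u_2‖ = 4.0277, so e_2 = (0.7173, -0.3862, -0.2483, 0.5242).
e_1·a_3 = (-0.6667)·2 + (-0.3333)·3 + 0.0000·0 + 0.6667·(-3) = -4.3333; e_2·a_3 = 0.7173·2 + (-0.3862)·3 + (-0.2483)·0 + 0.5242·(-3) = -1.2966.
u_3 = a_3 + 4.3333·e_1 + 1.2966·e_2 = (0.0411, 1.0548, -0.3219, 0.5685).
‖u_3‖ = 1.2414, so e_3 = (0.0331, 0.8497, -0.2593, 0.4579).
Qᵀb = (0.6667, -3.6966, -6.3670).
Back-substitute: x_3 = -6.3670/1.2414 = -5.1289.
x_2 = (-3.6966 + 1.2966·(-5.1289))/4.0277 = -2.5689.
x_1 = (0.6667 + 1.6667·(-2.5689) + 4.3333·(-5.1289))/6.0000 = -4.3067.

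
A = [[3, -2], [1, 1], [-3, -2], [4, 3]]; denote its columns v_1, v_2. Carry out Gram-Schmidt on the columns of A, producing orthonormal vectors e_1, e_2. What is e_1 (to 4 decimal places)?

e_1 = (0.5071, 0.1690, -0.5071, 0.6761)

v_1 = (3, 1, -3, 4); ‖v_1‖ = 5.9161, so e_1 = (0.5071, 0.1690, -0.5071, 0.6761).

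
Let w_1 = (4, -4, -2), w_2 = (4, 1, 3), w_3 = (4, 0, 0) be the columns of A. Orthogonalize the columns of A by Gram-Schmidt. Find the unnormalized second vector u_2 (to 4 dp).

u_2 = (3.3333, 1.6667, 3.3333)

w_1 = (4, -4, -2); ‖w_1‖ = 6.0000, so e_1 = (0.6667, -0.6667, -0.3333).
e_1·w_2 = 0.6667·4 + (-0.6667)·1 + (-0.3333)·3 = 1.0000.
u_2 = w_2 − 1.0000·e_1 = (3.3333, 1.6667, 3.3333).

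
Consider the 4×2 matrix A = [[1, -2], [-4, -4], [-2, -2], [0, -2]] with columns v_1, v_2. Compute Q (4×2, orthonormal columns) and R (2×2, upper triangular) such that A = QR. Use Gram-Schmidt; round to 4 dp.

Q = [[0.2182, -0.8058], [-0.8729, -0.1612], [-0.4364, -0.0806], [0.0000, -0.5641]], R = [[4.5826, 3.9279], [0.0000, 3.5456]]

e_1 = v_1/‖v_1‖ = (1, -4, -2, 0)/4.5826 = (0.2182, -0.8729, -0.4364, 0.0000).
r_{12} = e_1·v_2 = 3.9279.
u_2 = v_2 − 3.9279·e_1 = (-2.8571, -0.5714, -0.2857, -2.0000).
‖u_2‖ = 3.5456, so e_2 = (-0.8058, -0.1612, -0.0806, -0.5641).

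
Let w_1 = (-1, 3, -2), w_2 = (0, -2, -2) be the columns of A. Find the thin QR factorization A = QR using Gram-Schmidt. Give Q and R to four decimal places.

Q = [[-0.2673, -0.0514], [0.8018, -0.5658], [-0.5345, -0.8230]], R = [[3.7417, -0.5345], [0.0000, 2.7775]]

e_1 = w_1/‖w_1‖ = (-1, 3, -2)/3.7417 = (-0.2673, 0.8018, -0.5345).
r_{12} = e_1·w_2 = -0.5345.
u_2 = w_2 + 0.5345·e_1 = (-0.1429, -1.5714, -2.2857).
‖u_2‖ = 2.7775, so e_2 = (-0.0514, -0.5658, -0.8230).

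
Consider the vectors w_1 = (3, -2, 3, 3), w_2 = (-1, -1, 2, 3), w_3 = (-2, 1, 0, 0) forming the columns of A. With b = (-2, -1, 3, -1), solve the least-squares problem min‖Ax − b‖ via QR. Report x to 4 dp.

e_1 = w_1/‖w_1‖ = (3, -2, 3, 3)/5.5678 = (0.5388, -0.3592, 0.5388, 0.5388).
r_{12} = e_1·w_2 = 2.5145.
u_2 = w_2 − 2.5145·e_1 = (-2.3548, -0.0968, 0.6452, 1.6452).
‖u_2‖ = 2.9457, so e_2 = (-0.7994, -0.0329, 0.2190, 0.5585).
r_{13} = e_1·w_3 = -1.4368; r_{23} = e_2·w_3 = 1.5660.
u_3 = w_3 + 1.4368·e_1 − 1.5660·e_2 = (0.0260, 0.5353, 0.4312, -0.1004).
‖u_3‖ = 0.6952, so e_3 = (0.0374, 0.7700, 0.6203, -0.1444).
Qᵀb = (0.3592, 1.7302, 1.1604).
Back-substitute: x_3 = 1.1604/0.6952 = 1.6692.
x_2 = (1.7302 − 1.5660·1.6692)/2.9457 = -0.3000.
x_1 = (0.3592 − 2.5145·(-0.3000) + 1.4368·1.6692)/5.5678 = 0.6308.

x = (0.6308, -0.3000, 1.6692)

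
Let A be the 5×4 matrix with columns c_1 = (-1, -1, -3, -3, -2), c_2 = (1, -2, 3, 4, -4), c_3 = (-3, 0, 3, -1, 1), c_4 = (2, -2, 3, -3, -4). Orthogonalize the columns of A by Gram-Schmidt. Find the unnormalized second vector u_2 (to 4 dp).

u_2 = (0.5000, -2.5000, 1.5000, 2.5000, -5.0000)

e_1 = c_1/‖c_1‖ = (-1, -1, -3, -3, -2)/4.8990 = (-0.2041, -0.2041, -0.6124, -0.6124, -0.4082).
r_{12} = e_1·c_2 = -2.4495.
u_2 = c_2 + 2.4495·e_1 = (0.5000, -2.5000, 1.5000, 2.5000, -5.0000).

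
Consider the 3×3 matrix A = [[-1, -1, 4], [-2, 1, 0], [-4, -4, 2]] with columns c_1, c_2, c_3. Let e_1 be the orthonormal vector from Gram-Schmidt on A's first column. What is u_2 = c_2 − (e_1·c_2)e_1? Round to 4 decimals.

u_2 = (-0.2857, 2.4286, -1.1429)

c_1 = (-1, -2, -4); ‖c_1‖ = 4.5826, so e_1 = (-0.2182, -0.4364, -0.8729).
e_1·c_2 = (-0.2182)·(-1) + (-0.4364)·1 + (-0.8729)·(-4) = 3.2733.
u_2 = c_2 − 3.2733·e_1 = (-0.2857, 2.4286, -1.1429).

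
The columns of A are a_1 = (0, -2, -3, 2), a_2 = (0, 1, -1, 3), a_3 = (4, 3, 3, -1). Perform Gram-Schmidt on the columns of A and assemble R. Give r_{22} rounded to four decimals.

r_{22} = 2.8491

a_1 = (0, -2, -3, 2); ‖a_1‖ = 4.1231, so e_1 = (0.0000, -0.4851, -0.7276, 0.4851).
e_1·a_2 = 0.0000·0 + (-0.4851)·1 + (-0.7276)·(-1) + 0.4851·3 = 1.6977.
u_2 = a_2 − 1.6977·e_1 = (0.0000, 1.8235, 0.2353, 2.1765).
r_{22} = ‖u_2‖ = 2.8491.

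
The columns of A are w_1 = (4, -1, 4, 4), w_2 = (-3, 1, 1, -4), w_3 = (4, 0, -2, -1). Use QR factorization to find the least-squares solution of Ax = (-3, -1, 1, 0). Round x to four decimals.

w_1 = (4, -1, 4, 4); ‖w_1‖ = 7.0000, so e_1 = (0.5714, -0.1429, 0.5714, 0.5714).
e_1·w_2 = 0.5714·(-3) + (-0.1429)·1 + 0.5714·1 + 0.5714·(-4) = -3.5714.
u_2 = w_2 + 3.5714·e_1 = (-0.9592, 0.4898, 3.0408, -1.9592).
‖u_2‖ = 3.7742, so e_2 = (-0.2541, 0.1298, 0.8057, -0.5191).
e_1·w_3 = 0.5714·4 + (-0.1429)·0 + 0.5714·(-2) + 0.5714·(-1) = 0.5714; e_2·w_3 = (-0.2541)·4 + 0.1298·0 + 0.8057·(-2) + (-0.5191)·(-1) = -2.1088.
u_3 = w_3 − 0.5714·e_1 + 2.1088·e_2 = (3.1375, 0.3553, -0.6275, -2.4212).
‖u_3‖ = 4.0282, so e_3 = (0.7789, 0.0882, -0.1558, -0.6011).
Qᵀb = (-1.0000, 1.4383, -2.5807).
Back-substitute: x_3 = -2.5807/4.0282 = -0.6406.
x_2 = (1.4383 + 2.1088·(-0.6406))/3.7742 = 0.0231.
x_1 = (-1.0000 + 3.5714·0.0231 − 0.5714·(-0.6406))/7.0000 = -0.0788.

x = (-0.0788, 0.0231, -0.6406)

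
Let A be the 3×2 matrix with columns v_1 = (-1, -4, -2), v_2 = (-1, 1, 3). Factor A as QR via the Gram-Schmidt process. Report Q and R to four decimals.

v_1 = (-1, -4, -2); ‖v_1‖ = 4.5826, so e_1 = (-0.2182, -0.8729, -0.4364).
e_1·v_2 = (-0.2182)·(-1) + (-0.8729)·1 + (-0.4364)·3 = -1.9640.
u_2 = v_2 + 1.9640·e_1 = (-1.4286, -0.7143, 2.1429).
‖u_2‖ = 2.6726, so e_2 = (-0.5345, -0.2673, 0.8018).

Q = [[-0.2182, -0.5345], [-0.8729, -0.2673], [-0.4364, 0.8018]], R = [[4.5826, -1.9640], [0.0000, 2.6726]]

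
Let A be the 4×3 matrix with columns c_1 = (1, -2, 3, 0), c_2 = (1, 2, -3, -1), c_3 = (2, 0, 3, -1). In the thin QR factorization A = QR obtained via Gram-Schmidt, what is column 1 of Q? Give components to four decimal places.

e_1 = (0.2673, -0.5345, 0.8018, 0.0000)

c_1 = (1, -2, 3, 0); ‖c_1‖ = 3.7417, so e_1 = (0.2673, -0.5345, 0.8018, 0.0000).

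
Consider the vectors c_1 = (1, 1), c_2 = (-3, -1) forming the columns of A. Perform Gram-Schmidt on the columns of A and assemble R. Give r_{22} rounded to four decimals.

c_1 = (1, 1); ‖c_1‖ = 1.4142, so q_1 = (0.7071, 0.7071).
q_1·c_2 = 0.7071·(-3) + 0.7071·(-1) = -2.8284.
u_2 = c_2 + 2.8284·q_1 = (-1.0000, 1.0000).
r_{22} = ‖u_2‖ = 1.4142.

r_{22} = 1.4142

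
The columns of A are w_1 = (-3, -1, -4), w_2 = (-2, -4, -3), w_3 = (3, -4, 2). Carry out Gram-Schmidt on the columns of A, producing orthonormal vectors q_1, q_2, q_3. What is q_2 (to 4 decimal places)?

q_1 = w_1/‖w_1‖ = (-3, -1, -4)/5.0990 = (-0.5883, -0.1961, -0.7845).
r_{12} = q_1·w_2 = 4.3146.
u_2 = w_2 − 4.3146·q_1 = (0.5385, -3.1538, 0.3846).
‖u_2‖ = 3.2225, so q_2 = (0.1671, -0.9787, 0.1194).

q_2 = (0.1671, -0.9787, 0.1194)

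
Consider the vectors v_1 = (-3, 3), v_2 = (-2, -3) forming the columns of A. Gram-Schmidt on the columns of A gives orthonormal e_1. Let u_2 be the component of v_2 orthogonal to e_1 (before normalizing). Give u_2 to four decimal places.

e_1 = v_1/‖v_1‖ = (-3, 3)/4.2426 = (-0.7071, 0.7071).
r_{12} = e_1·v_2 = -0.7071.
u_2 = v_2 + 0.7071·e_1 = (-2.5000, -2.5000).

u_2 = (-2.5000, -2.5000)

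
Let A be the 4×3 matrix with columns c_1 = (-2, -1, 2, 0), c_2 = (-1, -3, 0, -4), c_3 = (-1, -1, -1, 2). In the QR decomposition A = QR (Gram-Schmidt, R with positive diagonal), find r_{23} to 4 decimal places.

r_{23} = -0.9453

c_1 = (-2, -1, 2, 0); ‖c_1‖ = 3.0000, so q_1 = (-0.6667, -0.3333, 0.6667, 0.0000).
q_1·c_2 = (-0.6667)·(-1) + (-0.3333)·(-3) + 0.6667·0 + 0.0000·(-4) = 1.6667.
u_2 = c_2 − 1.6667·q_1 = (0.1111, -2.4444, -1.1111, -4.0000).
‖u_2‖ = 4.8189, so q_2 = (0.0231, -0.5073, -0.2306, -0.8301).
r_{23} = q_2·c_3 = -0.9453.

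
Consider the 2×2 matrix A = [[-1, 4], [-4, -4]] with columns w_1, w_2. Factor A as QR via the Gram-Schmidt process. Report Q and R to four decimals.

q_1 = w_1/‖w_1‖ = (-1, -4)/4.1231 = (-0.2425, -0.9701).
r_{12} = q_1·w_2 = 2.9104.
u_2 = w_2 − 2.9104·q_1 = (4.7059, -1.1765).
‖u_2‖ = 4.8507, so q_2 = (0.9701, -0.2425).

Q = [[-0.2425, 0.9701], [-0.9701, -0.2425]], R = [[4.1231, 2.9104], [0.0000, 4.8507]]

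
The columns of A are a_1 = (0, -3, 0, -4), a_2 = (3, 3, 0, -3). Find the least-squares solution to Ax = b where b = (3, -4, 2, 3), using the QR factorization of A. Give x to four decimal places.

a_1 = (0, -3, 0, -4); ‖a_1‖ = 5.0000, so q_1 = (0.0000, -0.6000, 0.0000, -0.8000).
q_1·a_2 = 0.0000·3 + (-0.6000)·3 + 0.0000·0 + (-0.8000)·(-3) = 0.6000.
u_2 = a_2 − 0.6000·q_1 = (3.0000, 3.3600, 0.0000, -2.5200).
‖u_2‖ = 5.1614, so q_2 = (0.5812, 0.6510, 0.0000, -0.4882).
Qᵀb = (0.0000, -2.3250).
Back-substitute: x_2 = -2.3250/5.1614 = -0.4505.
x_1 = (0.0000 − 0.6000·(-0.4505))/5.0000 = 0.0541.

x = (0.0541, -0.4505)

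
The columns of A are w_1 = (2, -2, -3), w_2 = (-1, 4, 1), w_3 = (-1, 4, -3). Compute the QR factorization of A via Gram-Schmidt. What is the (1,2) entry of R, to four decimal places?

w_1 = (2, -2, -3); ‖w_1‖ = 4.1231, so e_1 = (0.4851, -0.4851, -0.7276).
r_{12} = e_1·w_2 = -3.1530.

r_{12} = -3.1530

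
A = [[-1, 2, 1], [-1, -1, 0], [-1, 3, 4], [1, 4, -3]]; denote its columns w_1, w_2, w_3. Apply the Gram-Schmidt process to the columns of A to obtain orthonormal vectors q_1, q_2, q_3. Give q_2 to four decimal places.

q_2 = (0.3651, -0.1826, 0.5477, 0.7303)

w_1 = (-1, -1, -1, 1); ‖w_1‖ = 2.0000, so q_1 = (-0.5000, -0.5000, -0.5000, 0.5000).
q_1·w_2 = (-0.5000)·2 + (-0.5000)·(-1) + (-0.5000)·3 + 0.5000·4 = 0.0000.
u_2 = w_2 + 0.0000·q_1 = (2.0000, -1.0000, 3.0000, 4.0000).
‖u_2‖ = 5.4772, so q_2 = (0.3651, -0.1826, 0.5477, 0.7303).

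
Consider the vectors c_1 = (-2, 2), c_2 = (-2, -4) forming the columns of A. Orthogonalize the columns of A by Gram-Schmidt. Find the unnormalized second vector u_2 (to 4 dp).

c_1 = (-2, 2); ‖c_1‖ = 2.8284, so e_1 = (-0.7071, 0.7071).
e_1·c_2 = (-0.7071)·(-2) + 0.7071·(-4) = -1.4142.
u_2 = c_2 + 1.4142·e_1 = (-3.0000, -3.0000).

u_2 = (-3.0000, -3.0000)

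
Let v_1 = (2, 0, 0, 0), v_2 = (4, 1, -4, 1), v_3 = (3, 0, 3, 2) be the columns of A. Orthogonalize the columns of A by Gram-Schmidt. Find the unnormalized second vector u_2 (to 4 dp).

v_1 = (2, 0, 0, 0); ‖v_1‖ = 2.0000, so e_1 = (1.0000, 0.0000, 0.0000, 0.0000).
e_1·v_2 = 1.0000·4 + 0.0000·1 + 0.0000·(-4) + 0.0000·1 = 4.0000.
u_2 = v_2 − 4.0000·e_1 = (0.0000, 1.0000, -4.0000, 1.0000).

u_2 = (0.0000, 1.0000, -4.0000, 1.0000)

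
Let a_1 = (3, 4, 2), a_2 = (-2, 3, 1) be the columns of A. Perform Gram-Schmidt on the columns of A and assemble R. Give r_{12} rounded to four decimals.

q_1 = a_1/‖a_1‖ = (3, 4, 2)/5.3852 = (0.5571, 0.7428, 0.3714).
r_{12} = q_1·a_2 = 1.4856.

r_{12} = 1.4856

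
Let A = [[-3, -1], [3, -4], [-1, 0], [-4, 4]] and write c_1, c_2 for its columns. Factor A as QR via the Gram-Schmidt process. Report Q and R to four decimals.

Q = [[-0.5071, -0.8076], [0.5071, -0.4772], [-0.1690, -0.1836], [-0.6761, 0.2937]], R = [[5.9161, -4.2258], [0.0000, 3.8914]]

c_1 = (-3, 3, -1, -4); ‖c_1‖ = 5.9161, so e_1 = (-0.5071, 0.5071, -0.1690, -0.6761).
e_1·c_2 = (-0.5071)·(-1) + 0.5071·(-4) + (-0.1690)·0 + (-0.6761)·4 = -4.2258.
u_2 = c_2 + 4.2258·e_1 = (-3.1429, -1.8571, -0.7143, 1.1429).
‖u_2‖ = 3.8914, so e_2 = (-0.8076, -0.4772, -0.1836, 0.2937).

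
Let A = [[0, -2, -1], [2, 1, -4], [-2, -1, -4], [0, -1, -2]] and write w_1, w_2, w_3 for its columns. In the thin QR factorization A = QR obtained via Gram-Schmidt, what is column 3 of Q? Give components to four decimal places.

q_3 = (0.1032, -0.6880, -0.6880, -0.2064)

w_1 = (0, 2, -2, 0); ‖w_1‖ = 2.8284, so q_1 = (0.0000, 0.7071, -0.7071, 0.0000).
q_1·w_2 = 0.0000·(-2) + 0.7071·1 + (-0.7071)·(-1) + 0.0000·(-1) = 1.4142.
u_2 = w_2 − 1.4142·q_1 = (-2.0000, 0.0000, 0.0000, -1.0000).
‖u_2‖ = 2.2361, so q_2 = (-0.8944, 0.0000, 0.0000, -0.4472).
q_1·w_3 = 0.0000·(-1) + 0.7071·(-4) + (-0.7071)·(-4) + 0.0000·(-2) = 0.0000; q_2·w_3 = (-0.8944)·(-1) + 0.0000·(-4) + (0.0000)·(-4) + (-0.4472)·(-2) = 1.7889.
u_3 = w_3 + 0.0000·q_1 − 1.7889·q_2 = (0.6000, -4.0000, -4.0000, -1.2000).
‖u_3‖ = 5.8138, so q_3 = (0.1032, -0.6880, -0.6880, -0.2064).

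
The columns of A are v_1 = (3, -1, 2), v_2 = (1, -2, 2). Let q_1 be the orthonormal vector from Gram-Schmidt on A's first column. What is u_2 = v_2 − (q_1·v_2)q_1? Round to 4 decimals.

q_1 = v_1/‖v_1‖ = (3, -1, 2)/3.7417 = (0.8018, -0.2673, 0.5345).
r_{12} = q_1·v_2 = 2.4054.
u_2 = v_2 − 2.4054·q_1 = (-0.9286, -1.3571, 0.7143).

u_2 = (-0.9286, -1.3571, 0.7143)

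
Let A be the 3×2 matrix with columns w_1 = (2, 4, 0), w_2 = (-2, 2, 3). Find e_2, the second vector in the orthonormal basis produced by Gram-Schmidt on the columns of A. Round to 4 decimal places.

w_1 = (2, 4, 0); ‖w_1‖ = 4.4721, so e_1 = (0.4472, 0.8944, 0.0000).
e_1·w_2 = 0.4472·(-2) + 0.8944·2 + 0.0000·3 = 0.8944.
u_2 = w_2 − 0.8944·e_1 = (-2.4000, 1.2000, 3.0000).
‖u_2‖ = 4.0249, so e_2 = (-0.5963, 0.2981, 0.7454).

e_2 = (-0.5963, 0.2981, 0.7454)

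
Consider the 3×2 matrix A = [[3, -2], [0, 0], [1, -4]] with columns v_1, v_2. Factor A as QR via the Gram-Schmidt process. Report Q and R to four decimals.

Q = [[0.9487, 0.3162], [0.0000, 0.0000], [0.3162, -0.9487]], R = [[3.1623, -3.1623], [0.0000, 3.1623]]

e_1 = v_1/‖v_1‖ = (3, 0, 1)/3.1623 = (0.9487, 0.0000, 0.3162).
r_{12} = e_1·v_2 = -3.1623.
u_2 = v_2 + 3.1623·e_1 = (1.0000, 0.0000, -3.0000).
‖u_2‖ = 3.1623, so e_2 = (0.3162, 0.0000, -0.9487).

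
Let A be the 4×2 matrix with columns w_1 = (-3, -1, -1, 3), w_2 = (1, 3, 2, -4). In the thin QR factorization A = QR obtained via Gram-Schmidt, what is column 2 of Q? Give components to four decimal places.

q_1 = w_1/‖w_1‖ = (-3, -1, -1, 3)/4.4721 = (-0.6708, -0.2236, -0.2236, 0.6708).
r_{12} = q_1·w_2 = -4.4721.
u_2 = w_2 + 4.4721·q_1 = (-2.0000, 2.0000, 1.0000, -1.0000).
‖u_2‖ = 3.1623, so q_2 = (-0.6325, 0.6325, 0.3162, -0.3162).

q_2 = (-0.6325, 0.6325, 0.3162, -0.3162)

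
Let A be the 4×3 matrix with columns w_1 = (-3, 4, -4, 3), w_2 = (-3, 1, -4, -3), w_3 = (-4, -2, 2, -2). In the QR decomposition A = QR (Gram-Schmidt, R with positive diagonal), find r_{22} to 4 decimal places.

r_{22} = 5.1962

w_1 = (-3, 4, -4, 3); ‖w_1‖ = 7.0711, so q_1 = (-0.4243, 0.5657, -0.5657, 0.4243).
q_1·w_2 = (-0.4243)·(-3) + 0.5657·1 + (-0.5657)·(-4) + 0.4243·(-3) = 2.8284.
u_2 = w_2 − 2.8284·q_1 = (-1.8000, -0.6000, -2.4000, -4.2000).
r_{22} = ‖u_2‖ = 5.1962.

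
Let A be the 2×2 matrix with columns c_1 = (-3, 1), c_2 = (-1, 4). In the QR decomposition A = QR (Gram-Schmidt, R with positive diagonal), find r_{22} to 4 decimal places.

c_1 = (-3, 1); ‖c_1‖ = 3.1623, so e_1 = (-0.9487, 0.3162).
e_1·c_2 = (-0.9487)·(-1) + 0.3162·4 = 2.2136.
u_2 = c_2 − 2.2136·e_1 = (1.1000, 3.3000).
r_{22} = ‖u_2‖ = 3.4785.

r_{22} = 3.4785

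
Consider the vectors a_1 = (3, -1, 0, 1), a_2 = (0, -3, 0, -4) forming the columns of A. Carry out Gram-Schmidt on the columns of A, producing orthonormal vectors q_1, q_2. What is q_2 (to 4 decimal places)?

q_1 = a_1/‖a_1‖ = (3, -1, 0, 1)/3.3166 = (0.9045, -0.3015, 0.0000, 0.3015).
r_{12} = q_1·a_2 = -0.3015.
u_2 = a_2 + 0.3015·q_1 = (0.2727, -3.0909, 0.0000, -3.9091).
‖u_2‖ = 4.9909, so q_2 = (0.0546, -0.6193, 0.0000, -0.7832).

q_2 = (0.0546, -0.6193, 0.0000, -0.7832)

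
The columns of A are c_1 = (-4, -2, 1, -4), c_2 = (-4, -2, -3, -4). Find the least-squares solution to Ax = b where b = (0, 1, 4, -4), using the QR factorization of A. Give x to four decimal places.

x = (1.2917, -0.9028)

c_1 = (-4, -2, 1, -4); ‖c_1‖ = 6.0828, so q_1 = (-0.6576, -0.3288, 0.1644, -0.6576).
q_1·c_2 = (-0.6576)·(-4) + (-0.3288)·(-2) + 0.1644·(-3) + (-0.6576)·(-4) = 5.4252.
u_2 = c_2 − 5.4252·q_1 = (-0.4324, -0.2162, -3.8919, -0.4324).
‖u_2‖ = 3.9456, so q_2 = (-0.1096, -0.0548, -0.9864, -0.1096).
Qᵀb = (2.9592, -3.5620).
Back-substitute: x_2 = -3.5620/3.9456 = -0.9028.
x_1 = (2.9592 − 5.4252·(-0.9028))/6.0828 = 1.2917.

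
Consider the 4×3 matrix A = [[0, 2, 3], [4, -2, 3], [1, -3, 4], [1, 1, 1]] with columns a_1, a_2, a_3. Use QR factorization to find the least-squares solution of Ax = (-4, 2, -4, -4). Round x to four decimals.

a_1 = (0, 4, 1, 1); ‖a_1‖ = 4.2426, so e_1 = (0.0000, 0.9428, 0.2357, 0.2357).
e_1·a_2 = 0.0000·2 + 0.9428·(-2) + 0.2357·(-3) + 0.2357·1 = -2.3570.
u_2 = a_2 + 2.3570·e_1 = (2.0000, 0.2222, -2.4444, 1.5556).
‖u_2‖ = 3.5277, so e_2 = (0.5669, 0.0630, -0.6929, 0.4410).
e_1·a_3 = 0.0000·3 + 0.9428·3 + 0.2357·4 + 0.2357·1 = 4.0069; e_2·a_3 = 0.5669·3 + 0.0630·3 + (-0.6929)·4 + 0.4410·1 = -0.4410.
u_3 = a_3 − 4.0069·e_1 + 0.4410·e_2 = (3.2500, -0.7500, 2.7500, 0.2500).
‖u_3‖ = 4.3301, so e_3 = (0.7506, -0.1732, 0.6351, 0.0577).
Qᵀb = (0.0000, -1.1339, -6.1199).
Back-substitute: x_3 = -6.1199/4.3301 = -1.4133.
x_2 = (-1.1339 + 0.4410·(-1.4133))/3.5277 = -0.4981.
x_1 = (0.0000 + 2.3570·(-0.4981) − 4.0069·(-1.4133))/4.2426 = 1.0581.

x = (1.0581, -0.4981, -1.4133)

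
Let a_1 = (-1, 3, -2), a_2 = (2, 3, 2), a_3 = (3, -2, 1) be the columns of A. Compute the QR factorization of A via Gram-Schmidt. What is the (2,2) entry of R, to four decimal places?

r_{22} = 4.0444

e_1 = a_1/‖a_1‖ = (-1, 3, -2)/3.7417 = (-0.2673, 0.8018, -0.5345).
r_{12} = e_1·a_2 = 0.8018.
u_2 = a_2 − 0.8018·e_1 = (2.2143, 2.3571, 2.4286).
r_{22} = ‖u_2‖ = 4.0444.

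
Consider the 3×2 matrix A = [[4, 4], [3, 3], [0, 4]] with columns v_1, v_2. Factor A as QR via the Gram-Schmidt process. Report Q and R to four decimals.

Q = [[0.8000, 0.0000], [0.6000, 0.0000], [0.0000, 1.0000]], R = [[5.0000, 5.0000], [0.0000, 4.0000]]

v_1 = (4, 3, 0); ‖v_1‖ = 5.0000, so e_1 = (0.8000, 0.6000, 0.0000).
e_1·v_2 = 0.8000·4 + 0.6000·3 + 0.0000·4 = 5.0000.
u_2 = v_2 − 5.0000·e_1 = (0.0000, 0.0000, 4.0000).
‖u_2‖ = 4.0000, so e_2 = (0.0000, 0.0000, 1.0000).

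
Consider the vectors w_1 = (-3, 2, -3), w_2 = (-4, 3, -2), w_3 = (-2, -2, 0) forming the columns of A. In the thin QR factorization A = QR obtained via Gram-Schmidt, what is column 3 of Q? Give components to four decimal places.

q_3 = (-0.6350, -0.7620, 0.1270)

w_1 = (-3, 2, -3); ‖w_1‖ = 4.6904, so q_1 = (-0.6396, 0.4264, -0.6396).
q_1·w_2 = (-0.6396)·(-4) + 0.4264·3 + (-0.6396)·(-2) = 5.1168.
u_2 = w_2 − 5.1168·q_1 = (-0.7273, 0.8182, 1.2727).
‖u_2‖ = 1.6787, so q_2 = (-0.4332, 0.4874, 0.7581).
q_1·w_3 = (-0.6396)·(-2) + 0.4264·(-2) + (-0.6396)·0 = 0.4264; q_2·w_3 = (-0.4332)·(-2) + 0.4874·(-2) + 0.7581·0 = -0.1083.
u_3 = w_3 − 0.4264·q_1 + 0.1083·q_2 = (-1.7742, -2.1290, 0.3548).
‖u_3‖ = 2.7940, so q_3 = (-0.6350, -0.7620, 0.1270).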